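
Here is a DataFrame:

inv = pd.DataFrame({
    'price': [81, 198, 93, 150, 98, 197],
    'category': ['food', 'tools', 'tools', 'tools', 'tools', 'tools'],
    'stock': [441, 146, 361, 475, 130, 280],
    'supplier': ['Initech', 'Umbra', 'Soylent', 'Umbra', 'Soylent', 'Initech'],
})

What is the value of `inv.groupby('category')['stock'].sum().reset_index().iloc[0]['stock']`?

441

group by category, sum of stock:
category
food      441
tools    1392
Name: stock, dtype: int64
reset_index():
  category  stock
0     food    441
1    tools   1392
Hence 441.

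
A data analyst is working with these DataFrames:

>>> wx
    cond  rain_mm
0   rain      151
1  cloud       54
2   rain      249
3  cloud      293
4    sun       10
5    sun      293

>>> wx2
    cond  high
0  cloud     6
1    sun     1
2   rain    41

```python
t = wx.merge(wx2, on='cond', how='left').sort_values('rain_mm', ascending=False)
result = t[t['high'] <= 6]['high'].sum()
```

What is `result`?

merge on 'cond' (how='left') → 6 rows:
    cond  rain_mm  high
0   rain      151    41
1  cloud       54     6
2   rain      249    41
3  cloud      293     6
4    sun       10     1
5    sun      293     1
sort by rain_mm descending:
    cond  rain_mm  high
3  cloud      293     6
5    sun      293     1
2   rain      249    41
0   rain      151    41
1  cloud       54     6
4    sun       10     1
filter rows where high <= 6:
    cond  rain_mm  high
3  cloud      293     6
5    sun      293     1
1  cloud       54     6
4    sun       10     1
sum of column 'high' → 14

14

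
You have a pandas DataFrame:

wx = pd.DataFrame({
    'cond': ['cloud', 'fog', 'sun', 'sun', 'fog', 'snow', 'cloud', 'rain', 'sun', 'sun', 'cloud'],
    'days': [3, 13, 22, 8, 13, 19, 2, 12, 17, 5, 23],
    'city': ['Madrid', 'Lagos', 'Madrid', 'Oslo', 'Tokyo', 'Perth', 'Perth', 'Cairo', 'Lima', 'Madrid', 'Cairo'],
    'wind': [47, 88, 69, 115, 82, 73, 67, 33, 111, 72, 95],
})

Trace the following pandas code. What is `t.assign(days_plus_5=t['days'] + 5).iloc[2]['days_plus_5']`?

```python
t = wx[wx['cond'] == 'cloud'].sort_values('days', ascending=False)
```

filter rows where cond == 'cloud':
     cond  days    city  wind
0   cloud     3  Madrid    47
6   cloud     2   Perth    67
10  cloud    23   Cairo    95
sort by days descending:
     cond  days    city  wind
10  cloud    23   Cairo    95
0   cloud     3  Madrid    47
6   cloud     2   Perth    67
add column days_plus_5 = t['days'] + 5:
     cond  days    city  wind  days_plus_5
10  cloud    23   Cairo    95           28
0   cloud     3  Madrid    47            8
6   cloud     2   Perth    67            7
Taking the value at position 2, column 'days_plus_5' gives 7.

7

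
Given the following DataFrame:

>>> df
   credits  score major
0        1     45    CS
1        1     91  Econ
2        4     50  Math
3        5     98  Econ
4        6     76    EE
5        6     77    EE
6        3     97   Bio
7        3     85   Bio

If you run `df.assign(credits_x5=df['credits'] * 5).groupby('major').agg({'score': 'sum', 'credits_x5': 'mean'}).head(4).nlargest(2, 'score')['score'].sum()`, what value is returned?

371

add column credits_x5 = df['credits'] * 5:
   credits  score major  credits_x5
0        1     45    CS           5
1        1     91  Econ           5
2        4     50  Math          20
3        5     98  Econ          25
4        6     76    EE          30
5        6     77    EE          30
6        3     97   Bio          15
7        3     85   Bio          15
group by major: sum(score), mean(credits_x5):
       score  credits_x5
major                   
Bio      182        15.0
CS        45         5.0
EE       153        30.0
Econ     189        15.0
Math      50        20.0
take first 4 rows:
       score  credits_x5
major                   
Bio      182        15.0
CS        45         5.0
EE       153        30.0
Econ     189        15.0
take 2 rows with largest score:
       score  credits_x5
major                   
Econ     189        15.0
Bio      182        15.0
The sum of column 'score' is 371.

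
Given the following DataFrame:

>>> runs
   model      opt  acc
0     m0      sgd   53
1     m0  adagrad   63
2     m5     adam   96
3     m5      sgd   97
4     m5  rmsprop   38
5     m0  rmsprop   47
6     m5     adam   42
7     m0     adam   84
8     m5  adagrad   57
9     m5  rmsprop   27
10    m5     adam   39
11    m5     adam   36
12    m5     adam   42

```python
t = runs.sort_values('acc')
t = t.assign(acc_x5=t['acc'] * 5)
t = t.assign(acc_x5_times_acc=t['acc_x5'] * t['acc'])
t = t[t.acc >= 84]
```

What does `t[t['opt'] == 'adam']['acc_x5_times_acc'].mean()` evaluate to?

sort by acc:
   model      opt  acc
9     m5  rmsprop   27
11    m5     adam   36
4     m5  rmsprop   38
10    m5     adam   39
6     m5     adam   42
12    m5     adam   42
5     m0  rmsprop   47
0     m0      sgd   53
8     m5  adagrad   57
1     m0  adagrad   63
7     m0     adam   84
2     m5     adam   96
3     m5      sgd   97
add column acc_x5 = t['acc'] * 5:
   model      opt  acc  acc_x5
9     m5  rmsprop   27     135
11    m5     adam   36     180
4     m5  rmsprop   38     190
10    m5     adam   39     195
6     m5     adam   42     210
12    m5     adam   42     210
5     m0  rmsprop   47     235
0     m0      sgd   53     265
8     m5  adagrad   57     285
1     m0  adagrad   63     315
7     m0     adam   84     420
2     m5     adam   96     480
3     m5      sgd   97     485
add column acc_x5_times_acc = t['acc_x5'] * t['acc']:
   model      opt  acc  acc_x5  acc_x5_times_acc
9     m5  rmsprop   27     135              3645
11    m5     adam   36     180              6480
4     m5  rmsprop   38     190              7220
10    m5     adam   39     195              7605
6     m5     adam   42     210              8820
12    m5     adam   42     210              8820
5     m0  rmsprop   47     235             11045
0     m0      sgd   53     265             14045
8     m5  adagrad   57     285             16245
1     m0  adagrad   63     315             19845
7     m0     adam   84     420             35280
2     m5     adam   96     480             46080
3     m5      sgd   97     485             47045
filter rows where acc >= 84:
  model   opt  acc  acc_x5  acc_x5_times_acc
7    m0  adam   84     420             35280
2    m5  adam   96     480             46080
3    m5   sgd   97     485             47045
filter rows where opt == 'adam':
  model   opt  acc  acc_x5  acc_x5_times_acc
7    m0  adam   84     420             35280
2    m5  adam   96     480             46080

40680.0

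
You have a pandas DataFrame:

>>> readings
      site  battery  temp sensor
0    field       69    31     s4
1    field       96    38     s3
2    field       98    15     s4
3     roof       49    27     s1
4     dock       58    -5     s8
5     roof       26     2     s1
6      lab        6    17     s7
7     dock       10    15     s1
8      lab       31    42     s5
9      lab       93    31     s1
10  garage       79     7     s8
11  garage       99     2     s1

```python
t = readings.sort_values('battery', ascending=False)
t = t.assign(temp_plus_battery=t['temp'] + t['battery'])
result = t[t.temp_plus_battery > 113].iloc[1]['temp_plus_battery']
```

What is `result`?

sort by battery descending:
      site  battery  temp sensor
11  garage       99     2     s1
2    field       98    15     s4
1    field       96    38     s3
9      lab       93    31     s1
10  garage       79     7     s8
0    field       69    31     s4
4     dock       58    -5     s8
3     roof       49    27     s1
8      lab       31    42     s5
5     roof       26     2     s1
7     dock       10    15     s1
6      lab        6    17     s7
add column temp_plus_battery = t['temp'] + t['battery']:
      site  battery  temp sensor  temp_plus_battery
11  garage       99     2     s1                101
2    field       98    15     s4                113
1    field       96    38     s3                134
9      lab       93    31     s1                124
10  garage       79     7     s8                 86
0    field       69    31     s4                100
4     dock       58    -5     s8                 53
3     roof       49    27     s1                 76
8      lab       31    42     s5                 73
5     roof       26     2     s1                 28
7     dock       10    15     s1                 25
6      lab        6    17     s7                 23
filter rows where temp_plus_battery > 113:
    site  battery  temp sensor  temp_plus_battery
1  field       96    38     s3                134
9    lab       93    31     s1                124
Hence 124.

124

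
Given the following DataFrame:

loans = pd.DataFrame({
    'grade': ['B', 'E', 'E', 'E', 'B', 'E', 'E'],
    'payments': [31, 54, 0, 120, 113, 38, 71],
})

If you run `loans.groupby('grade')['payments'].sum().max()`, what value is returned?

283

group by grade, sum of payments:
grade
B    144
E    283
Name: payments, dtype: int64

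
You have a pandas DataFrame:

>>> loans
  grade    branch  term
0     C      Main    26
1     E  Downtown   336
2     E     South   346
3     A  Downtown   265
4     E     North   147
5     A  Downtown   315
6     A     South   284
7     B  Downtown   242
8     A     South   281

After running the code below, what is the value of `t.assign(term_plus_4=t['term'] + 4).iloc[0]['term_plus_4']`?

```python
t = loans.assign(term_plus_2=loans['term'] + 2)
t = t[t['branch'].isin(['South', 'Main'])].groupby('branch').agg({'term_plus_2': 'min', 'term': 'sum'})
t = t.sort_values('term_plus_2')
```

add column term_plus_2 = loans['term'] + 2:
  grade    branch  term  term_plus_2
0     C      Main    26           28
1     E  Downtown   336          338
2     E     South   346          348
3     A  Downtown   265          267
4     E     North   147          149
5     A  Downtown   315          317
6     A     South   284          286
7     B  Downtown   242          244
8     A     South   281          283
filter rows where branch in ['South', 'Main']:
  grade branch  term  term_plus_2
0     C   Main    26           28
2     E  South   346          348
6     A  South   284          286
8     A  South   281          283
group by branch: min(term_plus_2), sum(term):
        term_plus_2  term
branch                   
Main             28    26
South           283   911
sort by term_plus_2:
        term_plus_2  term
branch                   
Main             28    26
South           283   911
add column term_plus_4 = t['term'] + 4:
        term_plus_2  term  term_plus_4
branch                                
Main             28    26           30
South           283   911          915
Then the value at position 0, column 'term_plus_4': 30

30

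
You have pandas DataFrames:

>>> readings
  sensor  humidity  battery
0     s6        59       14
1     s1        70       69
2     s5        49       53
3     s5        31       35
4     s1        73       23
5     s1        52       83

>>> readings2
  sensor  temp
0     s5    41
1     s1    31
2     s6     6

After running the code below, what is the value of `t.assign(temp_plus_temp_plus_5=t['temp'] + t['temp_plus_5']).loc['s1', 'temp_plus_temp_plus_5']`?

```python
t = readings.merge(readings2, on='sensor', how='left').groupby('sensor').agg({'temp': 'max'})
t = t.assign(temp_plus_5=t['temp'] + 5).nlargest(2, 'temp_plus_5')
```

merge on 'sensor' (how='left') → 6 rows:
  sensor  humidity  battery  temp
0     s6        59       14     6
1     s1        70       69    31
2     s5        49       53    41
3     s5        31       35    41
4     s1        73       23    31
5     s1        52       83    31
group by sensor, max of temp:
        temp
sensor      
s1        31
s5        41
s6         6
add column temp_plus_5 = t['temp'] + 5:
        temp  temp_plus_5
sensor                   
s1        31           36
s5        41           46
s6         6           11
take 2 rows with largest temp_plus_5:
        temp  temp_plus_5
sensor                   
s5        41           46
s1        31           36
add column temp_plus_temp_plus_5 = t['temp'] + t['temp_plus_5']:
        temp  temp_plus_5  temp_plus_temp_plus_5
sensor                                          
s5        41           46                     87
s1        31           36                     67

67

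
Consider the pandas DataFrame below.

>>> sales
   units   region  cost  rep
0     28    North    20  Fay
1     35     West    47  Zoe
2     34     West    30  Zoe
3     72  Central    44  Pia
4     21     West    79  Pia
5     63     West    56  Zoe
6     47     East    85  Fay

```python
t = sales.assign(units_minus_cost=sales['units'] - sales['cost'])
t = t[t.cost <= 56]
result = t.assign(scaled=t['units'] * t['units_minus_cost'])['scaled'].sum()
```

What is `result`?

2397

add column units_minus_cost = sales['units'] - sales['cost']:
   units   region  cost  rep  units_minus_cost
0     28    North    20  Fay                 8
1     35     West    47  Zoe               -12
2     34     West    30  Zoe                 4
3     72  Central    44  Pia                28
4     21     West    79  Pia               -58
5     63     West    56  Zoe                 7
6     47     East    85  Fay               -38
filter rows where cost <= 56:
   units   region  cost  rep  units_minus_cost
0     28    North    20  Fay                 8
1     35     West    47  Zoe               -12
2     34     West    30  Zoe                 4
3     72  Central    44  Pia                28
5     63     West    56  Zoe                 7
add column scaled = t['units'] * t['units_minus_cost']:
   units   region  cost  rep  units_minus_cost  scaled
0     28    North    20  Fay                 8     224
1     35     West    47  Zoe               -12    -420
2     34     West    30  Zoe                 4     136
3     72  Central    44  Pia                28    2016
5     63     West    56  Zoe                 7     441
Then the sum of column 'scaled': 2397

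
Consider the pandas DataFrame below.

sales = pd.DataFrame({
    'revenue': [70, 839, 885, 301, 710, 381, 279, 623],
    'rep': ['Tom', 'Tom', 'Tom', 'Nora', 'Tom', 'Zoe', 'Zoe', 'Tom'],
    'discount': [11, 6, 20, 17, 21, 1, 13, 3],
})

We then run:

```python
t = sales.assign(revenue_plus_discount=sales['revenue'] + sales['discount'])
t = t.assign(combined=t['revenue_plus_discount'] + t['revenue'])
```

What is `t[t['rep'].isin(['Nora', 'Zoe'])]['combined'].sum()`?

1953

add column revenue_plus_discount = sales['revenue'] + sales['discount']:
   revenue   rep  discount  revenue_plus_discount
0       70   Tom        11                     81
1      839   Tom         6                    845
2      885   Tom        20                    905
3      301  Nora        17                    318
4      710   Tom        21                    731
5      381   Zoe         1                    382
6      279   Zoe        13                    292
7      623   Tom         3                    626
add column combined = t['revenue_plus_discount'] + t['revenue']:
   revenue   rep  discount  revenue_plus_discount  combined
0       70   Tom        11                     81       151
1      839   Tom         6                    845      1684
2      885   Tom        20                    905      1790
3      301  Nora        17                    318       619
4      710   Tom        21                    731      1441
5      381   Zoe         1                    382       763
6      279   Zoe        13                    292       571
7      623   Tom         3                    626      1249
filter rows where rep in ['Nora', 'Zoe']:
   revenue   rep  discount  revenue_plus_discount  combined
3      301  Nora        17                    318       619
5      381   Zoe         1                    382       763
6      279   Zoe        13                    292       571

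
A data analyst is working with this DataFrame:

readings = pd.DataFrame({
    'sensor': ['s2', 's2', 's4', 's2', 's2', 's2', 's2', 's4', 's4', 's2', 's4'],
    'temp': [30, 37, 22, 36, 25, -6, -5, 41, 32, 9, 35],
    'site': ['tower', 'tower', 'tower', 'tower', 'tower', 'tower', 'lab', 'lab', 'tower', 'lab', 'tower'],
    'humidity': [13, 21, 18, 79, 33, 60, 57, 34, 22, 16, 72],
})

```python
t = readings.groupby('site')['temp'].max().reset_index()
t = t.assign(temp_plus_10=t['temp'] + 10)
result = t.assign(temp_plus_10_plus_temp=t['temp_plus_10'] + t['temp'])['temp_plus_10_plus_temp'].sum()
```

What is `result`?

176

group by site, max of temp:
site
lab      41
tower    37
Name: temp, dtype: int64
reset_index():
    site  temp
0    lab    41
1  tower    37
add column temp_plus_10 = t['temp'] + 10:
    site  temp  temp_plus_10
0    lab    41            51
1  tower    37            47
add column temp_plus_10_plus_temp = t['temp_plus_10'] + t['temp']:
    site  temp  temp_plus_10  temp_plus_10_plus_temp
0    lab    41            51                      92
1  tower    37            47                      84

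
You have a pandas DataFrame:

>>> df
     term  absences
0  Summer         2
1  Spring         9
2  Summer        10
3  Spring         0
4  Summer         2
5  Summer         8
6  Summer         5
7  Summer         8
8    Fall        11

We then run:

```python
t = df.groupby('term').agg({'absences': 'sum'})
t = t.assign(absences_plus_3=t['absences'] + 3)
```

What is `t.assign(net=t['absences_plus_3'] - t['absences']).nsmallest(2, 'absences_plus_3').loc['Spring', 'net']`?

3

group by term, sum of absences:
        absences
term            
Fall          11
Spring         9
Summer        35
add column absences_plus_3 = t['absences'] + 3:
        absences  absences_plus_3
term                             
Fall          11               14
Spring         9               12
Summer        35               38
add column net = t['absences_plus_3'] - t['absences']:
        absences  absences_plus_3  net
term                                  
Fall          11               14    3
Spring         9               12    3
Summer        35               38    3
take 2 rows with smallest absences_plus_3:
        absences  absences_plus_3  net
term                                  
Spring         9               12    3
Fall          11               14    3
So loc['Spring', 'net'] = 3.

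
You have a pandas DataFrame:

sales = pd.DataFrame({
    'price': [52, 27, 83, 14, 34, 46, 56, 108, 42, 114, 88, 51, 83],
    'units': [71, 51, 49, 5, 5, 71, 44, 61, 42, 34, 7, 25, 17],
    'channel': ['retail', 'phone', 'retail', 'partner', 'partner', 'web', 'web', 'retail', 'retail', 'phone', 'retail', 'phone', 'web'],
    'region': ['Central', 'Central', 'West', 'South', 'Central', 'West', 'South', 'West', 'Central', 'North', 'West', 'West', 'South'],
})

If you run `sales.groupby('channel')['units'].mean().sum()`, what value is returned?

group by channel, mean of units:
channel
partner     5.000000
phone      36.666667
retail     46.000000
web        44.000000
Name: units, dtype: float64
So sum() = 131.666666667.

131.666666667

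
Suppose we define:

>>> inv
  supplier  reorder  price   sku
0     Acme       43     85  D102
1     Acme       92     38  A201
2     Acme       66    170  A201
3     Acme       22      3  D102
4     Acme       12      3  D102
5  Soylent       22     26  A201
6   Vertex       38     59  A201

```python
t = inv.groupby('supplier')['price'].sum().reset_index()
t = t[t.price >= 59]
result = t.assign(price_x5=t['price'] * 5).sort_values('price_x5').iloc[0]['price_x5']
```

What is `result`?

group by supplier, sum of price:
supplier
Acme       299
Soylent     26
Vertex      59
Name: price, dtype: int64
reset_index():
  supplier  price
0     Acme    299
1  Soylent     26
2   Vertex     59
filter rows where price >= 59:
  supplier  price
0     Acme    299
2   Vertex     59
add column price_x5 = t['price'] * 5:
  supplier  price  price_x5
0     Acme    299      1495
2   Vertex     59       295
sort by price_x5:
  supplier  price  price_x5
2   Vertex     59       295
0     Acme    299      1495
Hence 295.

295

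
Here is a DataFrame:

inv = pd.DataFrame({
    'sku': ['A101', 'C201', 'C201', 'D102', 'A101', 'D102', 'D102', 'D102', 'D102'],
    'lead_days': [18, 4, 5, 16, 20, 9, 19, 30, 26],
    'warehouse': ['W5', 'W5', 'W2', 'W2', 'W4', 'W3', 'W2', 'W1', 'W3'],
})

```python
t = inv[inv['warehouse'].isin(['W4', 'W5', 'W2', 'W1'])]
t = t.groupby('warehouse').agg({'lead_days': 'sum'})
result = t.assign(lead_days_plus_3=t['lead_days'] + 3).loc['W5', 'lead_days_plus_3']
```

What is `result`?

filter rows where warehouse in ['W4', 'W5', 'W2', 'W1']:
    sku  lead_days warehouse
0  A101         18        W5
1  C201          4        W5
2  C201          5        W2
3  D102         16        W2
4  A101         20        W4
6  D102         19        W2
7  D102         30        W1
group by warehouse, sum of lead_days:
           lead_days
warehouse           
W1                30
W2                40
W4                20
W5                22
add column lead_days_plus_3 = t['lead_days'] + 3:
           lead_days  lead_days_plus_3
warehouse                             
W1                30                33
W2                40                43
W4                20                23
W5                22                25

25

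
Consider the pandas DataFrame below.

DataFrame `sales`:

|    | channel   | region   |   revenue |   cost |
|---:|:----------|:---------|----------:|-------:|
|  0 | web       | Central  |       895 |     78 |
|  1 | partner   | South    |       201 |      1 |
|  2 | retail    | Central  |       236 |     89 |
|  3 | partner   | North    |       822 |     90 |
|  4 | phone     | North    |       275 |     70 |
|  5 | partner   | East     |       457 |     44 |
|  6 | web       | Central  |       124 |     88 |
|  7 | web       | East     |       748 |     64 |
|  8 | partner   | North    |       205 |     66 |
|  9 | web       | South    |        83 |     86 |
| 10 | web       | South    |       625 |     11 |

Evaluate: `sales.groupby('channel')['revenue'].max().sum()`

2228

group by channel, max of revenue:
channel
partner    822
phone      275
retail     236
web        895
Name: revenue, dtype: int64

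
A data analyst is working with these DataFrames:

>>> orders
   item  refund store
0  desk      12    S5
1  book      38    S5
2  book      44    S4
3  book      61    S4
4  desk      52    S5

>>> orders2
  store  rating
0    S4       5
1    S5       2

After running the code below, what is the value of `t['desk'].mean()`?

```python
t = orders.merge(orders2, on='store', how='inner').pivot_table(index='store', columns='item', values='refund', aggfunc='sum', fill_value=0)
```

merge on 'store' (how='inner') → 5 rows:
   item  refund store  rating
0  desk      12    S5       2
1  book      38    S5       2
2  book      44    S4       5
3  book      61    S4       5
4  desk      52    S5       2
pivot: rows=store, cols=item, sum(refund):
item   book  desk
store            
S4      105     0
S5       38    64

32.0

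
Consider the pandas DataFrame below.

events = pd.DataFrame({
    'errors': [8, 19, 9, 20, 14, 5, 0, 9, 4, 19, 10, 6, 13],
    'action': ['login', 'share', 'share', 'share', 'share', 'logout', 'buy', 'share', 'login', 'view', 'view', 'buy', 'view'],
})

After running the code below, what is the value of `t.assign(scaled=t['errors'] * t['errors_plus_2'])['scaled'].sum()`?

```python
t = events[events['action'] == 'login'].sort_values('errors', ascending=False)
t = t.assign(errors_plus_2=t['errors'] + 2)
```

filter rows where action == 'login':
   errors action
0       8  login
8       4  login
sort by errors descending:
   errors action
0       8  login
8       4  login
add column errors_plus_2 = t['errors'] + 2:
   errors action  errors_plus_2
0       8  login             10
8       4  login              6
add column scaled = t['errors'] * t['errors_plus_2']:
   errors action  errors_plus_2  scaled
0       8  login             10      80
8       4  login              6      24
The sum of column 'scaled' is 104.

104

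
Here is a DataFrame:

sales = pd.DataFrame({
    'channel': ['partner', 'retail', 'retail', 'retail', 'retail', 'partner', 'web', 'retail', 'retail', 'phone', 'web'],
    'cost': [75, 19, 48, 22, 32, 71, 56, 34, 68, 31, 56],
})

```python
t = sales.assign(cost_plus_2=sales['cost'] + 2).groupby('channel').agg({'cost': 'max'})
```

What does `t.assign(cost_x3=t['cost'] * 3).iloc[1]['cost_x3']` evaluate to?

93

add column cost_plus_2 = sales['cost'] + 2:
    channel  cost  cost_plus_2
0   partner    75           77
1    retail    19           21
2    retail    48           50
3    retail    22           24
4    retail    32           34
5   partner    71           73
6       web    56           58
7    retail    34           36
8    retail    68           70
9     phone    31           33
10      web    56           58
group by channel, max of cost:
         cost
channel      
partner    75
phone      31
retail     68
web        56
add column cost_x3 = t['cost'] * 3:
         cost  cost_x3
channel               
partner    75      225
phone      31       93
retail     68      204
web        56      168
So iloc[1]['cost_x3'] = 93.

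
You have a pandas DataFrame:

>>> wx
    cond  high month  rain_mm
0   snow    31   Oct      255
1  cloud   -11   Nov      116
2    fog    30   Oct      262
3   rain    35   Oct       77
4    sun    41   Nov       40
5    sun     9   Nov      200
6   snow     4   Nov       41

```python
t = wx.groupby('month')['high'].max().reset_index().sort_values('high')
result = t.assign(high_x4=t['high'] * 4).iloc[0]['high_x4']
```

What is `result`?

group by month, max of high:
month
Nov    41
Oct    35
Name: high, dtype: int64
reset_index():
  month  high
0   Nov    41
1   Oct    35
sort by high:
  month  high
1   Oct    35
0   Nov    41
add column high_x4 = t['high'] * 4:
  month  high  high_x4
1   Oct    35      140
0   Nov    41      164
Taking the value at position 0, column 'high_x4' gives 140.

140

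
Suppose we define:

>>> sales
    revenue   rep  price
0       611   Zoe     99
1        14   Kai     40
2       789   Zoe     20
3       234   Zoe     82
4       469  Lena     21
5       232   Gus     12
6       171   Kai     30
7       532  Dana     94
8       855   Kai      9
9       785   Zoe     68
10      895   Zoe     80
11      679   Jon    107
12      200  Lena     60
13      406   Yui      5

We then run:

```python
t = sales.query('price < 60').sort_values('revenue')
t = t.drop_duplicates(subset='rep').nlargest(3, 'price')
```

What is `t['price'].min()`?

20

filter rows where price < 60:
    revenue   rep  price
1        14   Kai     40
2       789   Zoe     20
4       469  Lena     21
5       232   Gus     12
6       171   Kai     30
8       855   Kai      9
13      406   Yui      5
sort by revenue:
    revenue   rep  price
1        14   Kai     40
6       171   Kai     30
5       232   Gus     12
13      406   Yui      5
4       469  Lena     21
2       789   Zoe     20
8       855   Kai      9
drop duplicate rep (keep=first):
    revenue   rep  price
1        14   Kai     40
5       232   Gus     12
13      406   Yui      5
4       469  Lena     21
2       789   Zoe     20
take 3 rows with largest price:
   revenue   rep  price
1       14   Kai     40
4      469  Lena     21
2      789   Zoe     20
So min() = 20.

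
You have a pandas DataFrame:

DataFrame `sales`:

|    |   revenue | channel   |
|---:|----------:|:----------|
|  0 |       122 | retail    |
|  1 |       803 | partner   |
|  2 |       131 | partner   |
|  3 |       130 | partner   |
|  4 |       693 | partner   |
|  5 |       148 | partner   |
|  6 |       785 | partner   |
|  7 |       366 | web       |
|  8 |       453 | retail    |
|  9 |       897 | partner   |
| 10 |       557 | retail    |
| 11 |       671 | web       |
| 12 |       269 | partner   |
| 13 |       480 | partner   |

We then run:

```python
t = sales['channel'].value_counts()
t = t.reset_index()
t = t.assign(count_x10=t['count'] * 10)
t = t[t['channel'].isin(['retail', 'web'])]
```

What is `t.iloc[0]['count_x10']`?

value_counts of channel:
channel
partner    9
retail     3
web        2
Name: count, dtype: int64
reset_index():
   channel  count
0  partner      9
1   retail      3
2      web      2
add column count_x10 = t['count'] * 10:
   channel  count  count_x10
0  partner      9         90
1   retail      3         30
2      web      2         20
filter rows where channel in ['retail', 'web']:
  channel  count  count_x10
1  retail      3         30
2     web      2         20
Hence 30.

30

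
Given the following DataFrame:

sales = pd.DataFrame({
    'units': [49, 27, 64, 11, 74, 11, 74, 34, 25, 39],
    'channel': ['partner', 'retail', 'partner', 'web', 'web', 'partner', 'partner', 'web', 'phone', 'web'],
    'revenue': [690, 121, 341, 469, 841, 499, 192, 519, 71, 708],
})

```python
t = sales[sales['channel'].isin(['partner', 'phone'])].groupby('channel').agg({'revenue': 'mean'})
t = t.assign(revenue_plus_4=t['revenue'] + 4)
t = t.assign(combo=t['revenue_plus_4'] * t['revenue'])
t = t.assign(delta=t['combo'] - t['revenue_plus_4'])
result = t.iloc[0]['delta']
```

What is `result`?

filter rows where channel in ['partner', 'phone']:
   units  channel  revenue
0     49  partner      690
2     64  partner      341
5     11  partner      499
6     74  partner      192
8     25    phone       71
group by channel, mean of revenue:
         revenue
channel         
partner    430.5
phone       71.0
add column revenue_plus_4 = t['revenue'] + 4:
         revenue  revenue_plus_4
channel                         
partner    430.5           434.5
phone       71.0            75.0
add column combo = t['revenue_plus_4'] * t['revenue']:
         revenue  revenue_plus_4      combo
channel                                    
partner    430.5           434.5  187052.25
phone       71.0            75.0    5325.00
add column delta = t['combo'] - t['revenue_plus_4']:
         revenue  revenue_plus_4      combo      delta
channel                                               
partner    430.5           434.5  187052.25  186617.75
phone       71.0            75.0    5325.00    5250.00
Finally, value at position 0, column 'delta' = 186617.75.

186617.75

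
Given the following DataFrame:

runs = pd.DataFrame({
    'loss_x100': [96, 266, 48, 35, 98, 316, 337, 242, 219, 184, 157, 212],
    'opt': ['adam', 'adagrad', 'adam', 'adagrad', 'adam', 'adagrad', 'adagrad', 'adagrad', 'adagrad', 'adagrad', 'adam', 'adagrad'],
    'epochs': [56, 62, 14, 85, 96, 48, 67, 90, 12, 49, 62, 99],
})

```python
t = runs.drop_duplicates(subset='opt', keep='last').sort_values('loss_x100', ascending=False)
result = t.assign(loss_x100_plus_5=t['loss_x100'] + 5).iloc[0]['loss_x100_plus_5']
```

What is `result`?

drop duplicate opt (keep=last):
    loss_x100      opt  epochs
10        157     adam      62
11        212  adagrad      99
sort by loss_x100 descending:
    loss_x100      opt  epochs
11        212  adagrad      99
10        157     adam      62
add column loss_x100_plus_5 = t['loss_x100'] + 5:
    loss_x100      opt  epochs  loss_x100_plus_5
11        212  adagrad      99               217
10        157     adam      62               162
Finally, value at position 0, column 'loss_x100_plus_5' = 217.

217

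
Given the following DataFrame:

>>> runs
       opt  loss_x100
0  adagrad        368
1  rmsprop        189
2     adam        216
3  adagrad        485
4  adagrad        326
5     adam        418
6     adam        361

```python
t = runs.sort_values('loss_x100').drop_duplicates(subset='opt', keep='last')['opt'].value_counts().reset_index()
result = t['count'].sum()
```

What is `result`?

sort by loss_x100:
       opt  loss_x100
1  rmsprop        189
2     adam        216
4  adagrad        326
6     adam        361
0  adagrad        368
5     adam        418
3  adagrad        485
drop duplicate opt (keep=last):
       opt  loss_x100
1  rmsprop        189
5     adam        418
3  adagrad        485
value_counts of opt:
opt
rmsprop    1
adam       1
adagrad    1
Name: count, dtype: int64
reset_index():
       opt  count
0  rmsprop      1
1     adam      1
2  adagrad      1

3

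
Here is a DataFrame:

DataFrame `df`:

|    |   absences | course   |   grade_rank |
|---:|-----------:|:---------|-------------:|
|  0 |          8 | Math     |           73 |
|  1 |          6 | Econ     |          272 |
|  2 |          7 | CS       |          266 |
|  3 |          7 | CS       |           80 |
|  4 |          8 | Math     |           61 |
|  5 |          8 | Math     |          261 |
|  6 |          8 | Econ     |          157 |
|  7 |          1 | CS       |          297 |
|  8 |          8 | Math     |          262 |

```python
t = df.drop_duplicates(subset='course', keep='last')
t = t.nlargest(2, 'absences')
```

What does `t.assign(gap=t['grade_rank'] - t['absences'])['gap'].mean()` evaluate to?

drop duplicate course (keep=last):
   absences course  grade_rank
6         8   Econ         157
7         1     CS         297
8         8   Math         262
take 2 rows with largest absences:
   absences course  grade_rank
6         8   Econ         157
8         8   Math         262
add column gap = t['grade_rank'] - t['absences']:
   absences course  grade_rank  gap
6         8   Econ         157  149
8         8   Math         262  254
Hence 201.5.

201.5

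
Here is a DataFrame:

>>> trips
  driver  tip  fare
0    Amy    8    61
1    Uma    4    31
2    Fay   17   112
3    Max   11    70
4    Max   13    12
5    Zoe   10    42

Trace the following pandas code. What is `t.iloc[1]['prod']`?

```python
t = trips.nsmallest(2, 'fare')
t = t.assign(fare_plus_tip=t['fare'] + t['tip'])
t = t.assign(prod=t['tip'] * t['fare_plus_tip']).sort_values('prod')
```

325

take 2 rows with smallest fare:
  driver  tip  fare
4    Max   13    12
1    Uma    4    31
add column fare_plus_tip = t['fare'] + t['tip']:
  driver  tip  fare  fare_plus_tip
4    Max   13    12             25
1    Uma    4    31             35
add column prod = t['tip'] * t['fare_plus_tip']:
  driver  tip  fare  fare_plus_tip  prod
4    Max   13    12             25   325
1    Uma    4    31             35   140
sort by prod:
  driver  tip  fare  fare_plus_tip  prod
1    Uma    4    31             35   140
4    Max   13    12             25   325
Taking the value at position 1, column 'prod' gives 325.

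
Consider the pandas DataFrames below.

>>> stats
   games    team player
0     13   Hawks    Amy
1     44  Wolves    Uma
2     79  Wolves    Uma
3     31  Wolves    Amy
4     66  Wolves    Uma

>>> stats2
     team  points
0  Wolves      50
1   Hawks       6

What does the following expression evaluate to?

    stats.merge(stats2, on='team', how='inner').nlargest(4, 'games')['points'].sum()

200

merge on 'team' (how='inner') → 5 rows:
   games    team player  points
0     13   Hawks    Amy       6
1     44  Wolves    Uma      50
2     79  Wolves    Uma      50
3     31  Wolves    Amy      50
4     66  Wolves    Uma      50
take 4 rows with largest games:
   games    team player  points
2     79  Wolves    Uma      50
4     66  Wolves    Uma      50
1     44  Wolves    Uma      50
3     31  Wolves    Amy      50
sum of column 'points' → 200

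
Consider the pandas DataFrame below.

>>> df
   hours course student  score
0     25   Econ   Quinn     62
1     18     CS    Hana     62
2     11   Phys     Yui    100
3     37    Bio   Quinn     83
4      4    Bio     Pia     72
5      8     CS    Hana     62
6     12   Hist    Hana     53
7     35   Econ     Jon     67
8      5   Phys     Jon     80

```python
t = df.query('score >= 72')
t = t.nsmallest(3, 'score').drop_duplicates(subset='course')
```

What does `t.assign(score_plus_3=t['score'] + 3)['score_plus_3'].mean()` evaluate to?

79.0

filter rows where score >= 72:
   hours course student  score
2     11   Phys     Yui    100
3     37    Bio   Quinn     83
4      4    Bio     Pia     72
8      5   Phys     Jon     80
take 3 rows with smallest score:
   hours course student  score
4      4    Bio     Pia     72
8      5   Phys     Jon     80
3     37    Bio   Quinn     83
drop duplicate course (keep=first):
   hours course student  score
4      4    Bio     Pia     72
8      5   Phys     Jon     80
add column score_plus_3 = t['score'] + 3:
   hours course student  score  score_plus_3
4      4    Bio     Pia     72            75
8      5   Phys     Jon     80            83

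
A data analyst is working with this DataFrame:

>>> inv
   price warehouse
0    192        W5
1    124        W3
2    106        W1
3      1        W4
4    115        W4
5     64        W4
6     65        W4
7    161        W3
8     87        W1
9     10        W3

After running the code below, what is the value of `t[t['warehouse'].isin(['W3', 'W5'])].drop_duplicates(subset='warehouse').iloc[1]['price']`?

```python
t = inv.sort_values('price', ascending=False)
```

sort by price descending:
   price warehouse
0    192        W5
7    161        W3
1    124        W3
4    115        W4
2    106        W1
8     87        W1
6     65        W4
5     64        W4
9     10        W3
3      1        W4
filter rows where warehouse in ['W3', 'W5']:
   price warehouse
0    192        W5
7    161        W3
1    124        W3
9     10        W3
drop duplicate warehouse (keep=first):
   price warehouse
0    192        W5
7    161        W3
value at position 1, column 'price' → 161

161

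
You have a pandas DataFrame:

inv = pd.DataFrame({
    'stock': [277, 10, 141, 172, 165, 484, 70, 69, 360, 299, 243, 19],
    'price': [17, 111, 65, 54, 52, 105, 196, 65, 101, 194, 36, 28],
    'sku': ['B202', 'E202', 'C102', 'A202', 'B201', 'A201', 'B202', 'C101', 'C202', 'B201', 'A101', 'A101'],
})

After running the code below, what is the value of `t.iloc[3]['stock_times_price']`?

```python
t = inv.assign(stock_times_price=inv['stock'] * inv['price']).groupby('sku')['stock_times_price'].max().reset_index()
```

add column stock_times_price = inv['stock'] * inv['price']:
    stock  price   sku  stock_times_price
0     277     17  B202               4709
1      10    111  E202               1110
2     141     65  C102               9165
3     172     54  A202               9288
4     165     52  B201               8580
5     484    105  A201              50820
6      70    196  B202              13720
7      69     65  C101               4485
8     360    101  C202              36360
9     299    194  B201              58006
10    243     36  A101               8748
11     19     28  A101                532
group by sku, max of stock_times_price:
sku
A101     8748
A201    50820
A202     9288
B201    58006
B202    13720
C101     4485
C102     9165
C202    36360
E202     1110
Name: stock_times_price, dtype: int64
reset_index():
    sku  stock_times_price
0  A101               8748
1  A201              50820
2  A202               9288
3  B201              58006
4  B202              13720
5  C101               4485
6  C102               9165
7  C202              36360
8  E202               1110

58006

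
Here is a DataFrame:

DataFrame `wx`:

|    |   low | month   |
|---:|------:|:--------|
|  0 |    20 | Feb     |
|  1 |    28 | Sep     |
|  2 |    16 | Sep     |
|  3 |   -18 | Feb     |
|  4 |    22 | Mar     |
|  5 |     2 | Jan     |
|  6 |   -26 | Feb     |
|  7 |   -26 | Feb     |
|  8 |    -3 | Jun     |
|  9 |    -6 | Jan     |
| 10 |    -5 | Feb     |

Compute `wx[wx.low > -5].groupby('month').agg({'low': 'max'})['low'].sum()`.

69

filter rows where low > -5:
   low month
0   20   Feb
1   28   Sep
2   16   Sep
4   22   Mar
5    2   Jan
8   -3   Jun
group by month, max of low:
       low
month     
Feb     20
Jan      2
Jun     -3
Mar     22
Sep     28
Reading off the sum of column 'low', we get 69.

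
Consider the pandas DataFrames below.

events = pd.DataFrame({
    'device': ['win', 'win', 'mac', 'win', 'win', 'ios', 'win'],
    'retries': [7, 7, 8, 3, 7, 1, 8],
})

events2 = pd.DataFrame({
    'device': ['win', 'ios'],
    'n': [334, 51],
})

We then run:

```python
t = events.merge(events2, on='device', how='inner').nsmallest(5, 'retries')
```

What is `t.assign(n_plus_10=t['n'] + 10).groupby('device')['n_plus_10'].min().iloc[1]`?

344

merge on 'device' (how='inner') → 6 rows:
  device  retries    n
0    win        7  334
1    win        7  334
2    win        3  334
3    win        7  334
4    ios        1   51
5    win        8  334
take 5 rows with smallest retries:
  device  retries    n
4    ios        1   51
2    win        3  334
0    win        7  334
1    win        7  334
3    win        7  334
add column n_plus_10 = t['n'] + 10:
  device  retries    n  n_plus_10
4    ios        1   51         61
2    win        3  334        344
0    win        7  334        344
1    win        7  334        344
3    win        7  334        344
group by device, min of n_plus_10:
device
ios     61
win    344
Name: n_plus_10, dtype: int64
Then the value at position 1: 344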